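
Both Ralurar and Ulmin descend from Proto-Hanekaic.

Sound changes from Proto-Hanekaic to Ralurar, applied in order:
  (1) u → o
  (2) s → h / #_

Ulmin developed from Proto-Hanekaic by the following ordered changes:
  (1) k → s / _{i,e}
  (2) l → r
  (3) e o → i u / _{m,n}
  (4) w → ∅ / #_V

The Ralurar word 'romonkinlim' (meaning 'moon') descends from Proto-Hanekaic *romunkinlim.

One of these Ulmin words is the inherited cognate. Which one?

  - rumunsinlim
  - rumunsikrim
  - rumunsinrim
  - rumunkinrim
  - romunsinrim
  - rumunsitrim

Ulmin: *romunkinlim > romunsinlim > romunsinrim > rumunsinrim  (by palatalisation, unconditioned shift, pre-nasal raising)

rumunsinrim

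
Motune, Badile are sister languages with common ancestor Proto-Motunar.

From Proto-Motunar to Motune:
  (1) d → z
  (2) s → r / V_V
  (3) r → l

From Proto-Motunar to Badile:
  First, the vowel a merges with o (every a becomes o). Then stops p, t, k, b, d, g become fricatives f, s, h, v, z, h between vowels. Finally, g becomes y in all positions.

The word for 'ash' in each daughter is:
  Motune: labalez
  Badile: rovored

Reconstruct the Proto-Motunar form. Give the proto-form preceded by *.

Position 1: Motune has l, Badile has r. Badile preserves r here (none of its changes turn any other segment into r), so the proto-segment is *r.
Position 3: Motune has b, Badile has v. Motune preserves b here (none of its changes turn any other segment into b), so the proto-segment is *b.
Verify the candidate proto-form against each daughter:
Motune: *rabared > rabarez > labalez  (by unconditioned shift, unconditioned shift)
Badile: *rabared
  rabared → robored   [vowel merger]
  robored → rovored   [intervocalic lenition]
  rovored (rule 3 does not apply)
  giving Badile rovored.
*rabared is the unique common source.

*rabared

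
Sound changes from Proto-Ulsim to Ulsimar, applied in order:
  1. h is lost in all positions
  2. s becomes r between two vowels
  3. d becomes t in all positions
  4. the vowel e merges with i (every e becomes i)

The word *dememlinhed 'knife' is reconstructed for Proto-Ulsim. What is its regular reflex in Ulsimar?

Ulsimar: *dememlinhed > dememlined > tememlinet > timimlinit  (by h-loss, unconditioned shift, vowel merger)

timimlinit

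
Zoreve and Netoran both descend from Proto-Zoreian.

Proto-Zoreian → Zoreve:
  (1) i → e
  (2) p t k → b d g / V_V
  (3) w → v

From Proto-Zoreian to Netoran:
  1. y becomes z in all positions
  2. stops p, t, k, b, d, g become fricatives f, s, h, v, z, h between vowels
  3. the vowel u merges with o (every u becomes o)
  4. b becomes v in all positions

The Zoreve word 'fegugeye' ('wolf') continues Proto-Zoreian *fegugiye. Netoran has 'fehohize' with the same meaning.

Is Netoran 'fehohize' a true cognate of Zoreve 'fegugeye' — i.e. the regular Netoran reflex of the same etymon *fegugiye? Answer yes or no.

Derive the expected Netoran reflex of *fegugiye:
Netoran: start from *fegugiye.
  rule 1 (unconditioned shift): fegugiye → fegugize
  rule 2 (intervocalic lenition): fegugize → fehuhize
  rule 3 (vowel merger): fehuhize → fehohize
  rule 4: no change — fehohize
  ⇒ Netoran fehohize
Netoran 'fehohize' matches the regular reflex exactly, so the pair is cognate.

yes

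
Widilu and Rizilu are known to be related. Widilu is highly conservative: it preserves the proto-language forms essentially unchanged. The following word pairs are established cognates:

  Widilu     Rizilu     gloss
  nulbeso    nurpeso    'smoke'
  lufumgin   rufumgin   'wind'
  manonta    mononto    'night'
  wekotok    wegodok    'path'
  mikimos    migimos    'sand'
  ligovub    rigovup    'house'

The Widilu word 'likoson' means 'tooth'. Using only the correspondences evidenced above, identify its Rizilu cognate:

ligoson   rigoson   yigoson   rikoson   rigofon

rigoson

ligovub ~ rigovup — Widilu l corresponds to Rizilu r word-initially before a front vowel.
wekotok ~ wegodok — Widilu k corresponds to Rizilu g between vowels (before a back vowel).
Applying these to Widilu 'likoson':
  likoson → rikoson   (l→r word-initially before a front vowel)
  rikoson → rigoson   (k→g between vowels (before a back vowel))
So the Rizilu cognate is 'rigoson'.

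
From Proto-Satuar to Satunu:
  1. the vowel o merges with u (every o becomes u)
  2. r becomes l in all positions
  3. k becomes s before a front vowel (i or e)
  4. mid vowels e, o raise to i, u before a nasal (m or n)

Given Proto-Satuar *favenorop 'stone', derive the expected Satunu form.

favinulup

Satunu: start from *favenorop.
  rule 1 (vowel merger): favenorop → favenurup
  rule 2 (unconditioned shift): favenurup → favenulup
  rule 3: no change — favenulup
  rule 4 (pre-nasal raising): favenulup → favinulup
  ⇒ Satunu favinulup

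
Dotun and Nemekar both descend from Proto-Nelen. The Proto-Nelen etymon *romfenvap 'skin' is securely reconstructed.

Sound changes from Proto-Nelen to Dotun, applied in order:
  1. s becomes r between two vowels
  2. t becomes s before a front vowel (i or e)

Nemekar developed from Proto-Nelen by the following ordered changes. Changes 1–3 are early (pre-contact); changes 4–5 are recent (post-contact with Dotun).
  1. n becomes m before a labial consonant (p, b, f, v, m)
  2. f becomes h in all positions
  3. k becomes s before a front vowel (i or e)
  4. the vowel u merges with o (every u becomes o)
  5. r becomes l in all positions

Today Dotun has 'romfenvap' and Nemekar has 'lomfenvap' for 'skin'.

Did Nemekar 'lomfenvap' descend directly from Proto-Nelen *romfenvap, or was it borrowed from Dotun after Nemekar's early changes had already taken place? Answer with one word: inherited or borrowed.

If inherited, *romfenvap would pass through all of Nemekar's changes:
Nemekar: start from *romfenvap.
  rule 1 (nasal place assimilation): romfenvap → romfemvap
  rule 2 (unconditioned shift): romfemvap → romhemvap
  rule 3: no change — romhemvap
  rule 4: no change — romhemvap
  rule 5 (unconditioned shift): romhemvap → lomhemvap
  ⇒ Nemekar lomhemvap
If borrowed from Dotun 'romfenvap' after the early changes, it would undergo only the recent ones:
  rule 4 (vowel merger): no change (romfenvap)
  rule 5 (unconditioned shift): romfenvap → lomfenvap
  ⇒ as a loan: lomfenvap
Nemekar 'lomfenvap' matches the loan outcome 'lomfenvap', not the inherited 'lomhemvap' — it skipped the early Nemekar changes, so it was borrowed from Dotun.

borrowed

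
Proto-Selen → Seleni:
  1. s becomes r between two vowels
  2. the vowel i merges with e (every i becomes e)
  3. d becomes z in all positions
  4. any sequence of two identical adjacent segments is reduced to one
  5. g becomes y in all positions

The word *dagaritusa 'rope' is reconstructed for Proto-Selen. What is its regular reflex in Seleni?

zayaretura

Seleni: *dagaritusa
  dagaritusa → dagaritura   [rhotacism]
  dagaritura → dagaretura   [vowel merger]
  dagaretura → zagaretura   [unconditioned shift]
  zagaretura (rule 4 does not apply)
  zagaretura → zayaretura   [unconditioned shift]
  giving Seleni zayaretura.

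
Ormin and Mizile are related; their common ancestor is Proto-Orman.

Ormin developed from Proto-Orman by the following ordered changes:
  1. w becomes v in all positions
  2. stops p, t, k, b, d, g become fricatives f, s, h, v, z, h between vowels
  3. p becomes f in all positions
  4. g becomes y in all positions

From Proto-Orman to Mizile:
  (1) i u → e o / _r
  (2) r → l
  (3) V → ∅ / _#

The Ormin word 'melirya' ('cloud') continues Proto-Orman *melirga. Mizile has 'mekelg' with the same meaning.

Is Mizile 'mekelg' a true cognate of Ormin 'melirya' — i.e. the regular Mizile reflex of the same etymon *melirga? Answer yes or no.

Derive the expected Mizile reflex of *melirga:
Mizile: *melirga > melerga > melelga > melelg  (by pre-rhotic lowering, unconditioned shift, apocope)
The regular Mizile reflex would be 'melelg', but the attested form is 'mekelg'. The correspondence is irregular, so they are not cognates (the Mizile form has a different source).

no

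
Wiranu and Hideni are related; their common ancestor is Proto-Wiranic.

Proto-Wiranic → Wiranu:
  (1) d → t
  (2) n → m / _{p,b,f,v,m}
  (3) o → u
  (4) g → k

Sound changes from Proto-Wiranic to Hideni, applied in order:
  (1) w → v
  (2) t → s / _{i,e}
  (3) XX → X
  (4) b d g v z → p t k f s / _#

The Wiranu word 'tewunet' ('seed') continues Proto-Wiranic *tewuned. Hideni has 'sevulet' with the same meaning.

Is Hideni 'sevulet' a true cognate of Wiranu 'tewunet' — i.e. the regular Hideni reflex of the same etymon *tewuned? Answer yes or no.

Derive the expected Hideni reflex of *tewuned:
Hideni: *tewuned > tevuned > sevuned > sevunet  (by unconditioned shift, palatalisation, final devoicing)
The regular Hideni reflex would be 'sevunet', but the attested form is 'sevulet'. The correspondence is irregular, so they are not cognates (the Hideni form has a different source).

no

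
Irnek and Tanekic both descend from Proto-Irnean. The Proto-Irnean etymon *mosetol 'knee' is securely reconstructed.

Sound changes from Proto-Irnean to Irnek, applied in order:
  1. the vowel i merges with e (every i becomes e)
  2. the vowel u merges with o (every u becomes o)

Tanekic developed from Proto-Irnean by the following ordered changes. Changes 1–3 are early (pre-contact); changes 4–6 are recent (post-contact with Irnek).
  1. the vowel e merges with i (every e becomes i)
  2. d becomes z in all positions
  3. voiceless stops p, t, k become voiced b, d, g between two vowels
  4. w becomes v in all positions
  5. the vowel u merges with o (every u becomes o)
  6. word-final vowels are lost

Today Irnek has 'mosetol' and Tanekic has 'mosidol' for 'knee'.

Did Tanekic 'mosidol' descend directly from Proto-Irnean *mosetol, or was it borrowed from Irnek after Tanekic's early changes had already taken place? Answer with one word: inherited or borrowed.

If inherited, *mosetol would pass through all of Tanekic's changes:
Tanekic: start from *mosetol.
  rule 1 (vowel merger): mosetol → mositol
  rule 2: no change — mositol
  rule 3 (intervocalic voicing): mositol → mosidol
  rule 4: no change — mosidol
  rule 5: no change — mosidol
  rule 6: no change — mosidol
  ⇒ Tanekic mosidol
If borrowed from Irnek 'mosetol' after the early changes, it would undergo only the recent ones:
  rule 4 (unconditioned shift): no change (mosetol)
  rule 5 (vowel merger): no change (mosetol)
  rule 6 (apocope): no change (mosetol)
  ⇒ as a loan: mosetol
Tanekic 'mosidol' matches the inherited outcome exactly, so it is an inherited cognate, not a loan.

inherited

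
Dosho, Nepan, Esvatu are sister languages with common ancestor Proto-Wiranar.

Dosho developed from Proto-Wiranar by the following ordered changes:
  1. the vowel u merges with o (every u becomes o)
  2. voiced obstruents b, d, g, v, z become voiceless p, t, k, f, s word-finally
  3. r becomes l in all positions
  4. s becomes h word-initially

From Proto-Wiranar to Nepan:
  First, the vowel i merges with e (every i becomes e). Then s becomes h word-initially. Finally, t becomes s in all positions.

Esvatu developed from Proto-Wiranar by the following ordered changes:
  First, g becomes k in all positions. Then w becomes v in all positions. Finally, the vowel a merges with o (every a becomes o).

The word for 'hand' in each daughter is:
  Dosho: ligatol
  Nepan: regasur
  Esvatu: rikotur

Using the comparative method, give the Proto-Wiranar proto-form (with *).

*rigatur

Position 2: Dosho has i, Nepan has e, Esvatu has i. Dosho preserves i here (none of its changes turn any other segment into i), so the proto-segment is *i.
Position 1: Dosho has l, Nepan has r, Esvatu has r. Nepan preserves r here (none of its changes turn any other segment into r), so the proto-segment is *r.
Position 3: Dosho has g, Nepan has g, Esvatu has k. Dosho preserves g here (none of its changes turn any other segment into g), so the proto-segment is *g.
This points to *rigatur. Verify forward in each daughter:
Dosho: *rigatur > rigator > ligatol  (by vowel merger, unconditioned shift)
Nepan: start from *rigatur.
  rule 1 (vowel merger): rigatur → regatur
  rule 2: no change — regatur
  rule 3 (unconditioned shift): regatur → regasur
  ⇒ Nepan regasur
Esvatu: start from *rigatur.
  rule 1 (unconditioned shift): rigatur → rikatur
  rule 2: no change — rikatur
  rule 3 (vowel merger): rikatur → rikotur
  ⇒ Esvatu rikotur
No other proto-form is consistent with every reflex, so the reconstruction is *rigatur.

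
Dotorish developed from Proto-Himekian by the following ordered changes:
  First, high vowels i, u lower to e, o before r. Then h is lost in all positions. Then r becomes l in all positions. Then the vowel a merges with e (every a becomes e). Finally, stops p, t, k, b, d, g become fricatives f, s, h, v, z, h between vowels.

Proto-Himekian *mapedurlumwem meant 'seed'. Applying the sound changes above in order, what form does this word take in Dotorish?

mefezollumwem

Dotorish: *mapedurlumwem
  mapedurlumwem → mapedorlumwem   [pre-rhotic lowering]
  mapedorlumwem (rule 2 does not apply)
  mapedorlumwem → mapedollumwem   [unconditioned shift]
  mapedollumwem → mepedollumwem   [vowel merger]
  mepedollumwem → mefezollumwem   [intervocalic lenition]
  giving Dotorish mefezollumwem.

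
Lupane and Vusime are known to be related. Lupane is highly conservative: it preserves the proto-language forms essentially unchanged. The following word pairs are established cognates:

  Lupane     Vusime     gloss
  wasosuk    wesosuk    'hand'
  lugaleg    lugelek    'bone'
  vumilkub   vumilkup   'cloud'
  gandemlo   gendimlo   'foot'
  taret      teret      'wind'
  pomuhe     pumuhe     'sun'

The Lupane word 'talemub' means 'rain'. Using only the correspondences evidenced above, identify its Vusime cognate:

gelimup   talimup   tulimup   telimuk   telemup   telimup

telimup

wasosuk ~ wesosuk, lugaleg ~ lugelek — Lupane a corresponds to Vusime e after a consonant, before a consonant other than r, m, n, p, b, f, v.
gandemlo ~ gendimlo — Lupane e corresponds to Vusime i after a consonant, before a nasal.
vumilkub ~ vumilkup — Lupane b corresponds to Vusime p word-finally.
Applying these to Lupane 'talemub':
  talemub → telemub   (a→e after a consonant, before a consonant other than r, m, n, p, b, f, v)
  telemub → telimub   (e→i after a consonant, before a nasal)
  telimub → telimup   (b→p word-finally)
So the Vusime cognate is 'telimup'.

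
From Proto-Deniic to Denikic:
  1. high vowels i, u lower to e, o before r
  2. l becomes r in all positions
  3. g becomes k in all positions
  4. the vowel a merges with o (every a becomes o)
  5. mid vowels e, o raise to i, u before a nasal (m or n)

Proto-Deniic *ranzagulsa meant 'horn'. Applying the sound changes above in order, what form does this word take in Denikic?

runzokurso

Denikic: *ranzagulsa
  ranzagulsa (rule 1 does not apply)
  ranzagulsa → ranzagursa   [unconditioned shift]
  ranzagursa → ranzakursa   [unconditioned shift]
  ranzakursa → ronzokurso   [vowel merger]
  ronzokurso → runzokurso   [pre-nasal raising]
  giving Denikic runzokurso.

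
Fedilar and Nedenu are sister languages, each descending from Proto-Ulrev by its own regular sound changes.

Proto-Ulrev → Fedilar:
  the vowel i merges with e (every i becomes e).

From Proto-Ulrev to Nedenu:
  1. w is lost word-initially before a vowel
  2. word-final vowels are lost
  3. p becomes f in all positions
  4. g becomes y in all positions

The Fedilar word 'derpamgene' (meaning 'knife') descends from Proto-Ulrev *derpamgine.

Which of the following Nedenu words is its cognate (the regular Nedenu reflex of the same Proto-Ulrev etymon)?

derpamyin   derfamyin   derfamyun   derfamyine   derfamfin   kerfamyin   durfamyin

derfamyin

Nedenu: *derpamgine > derpamgin > derfamgin > derfamyin  (by apocope, unconditioned shift, unconditioned shift)
Only 'derfamyin' matches the regular Nedenu development of *derpamgine.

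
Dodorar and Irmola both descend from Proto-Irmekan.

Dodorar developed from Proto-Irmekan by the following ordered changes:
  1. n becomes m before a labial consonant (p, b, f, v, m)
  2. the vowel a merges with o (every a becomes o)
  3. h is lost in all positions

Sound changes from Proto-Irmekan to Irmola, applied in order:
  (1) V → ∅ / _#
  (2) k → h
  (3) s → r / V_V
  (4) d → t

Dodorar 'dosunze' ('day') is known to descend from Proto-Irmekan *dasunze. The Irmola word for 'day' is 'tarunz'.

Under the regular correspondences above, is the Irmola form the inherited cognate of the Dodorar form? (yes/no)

Derive the expected Irmola reflex of *dasunze:
Irmola: start from *dasunze.
  rule 1 (apocope): dasunze → dasunz
  rule 2: no change — dasunz
  rule 3 (rhotacism): dasunz → darunz
  rule 4 (unconditioned shift): darunz → tarunz
  ⇒ Irmola tarunz
Irmola 'tarunz' matches the regular reflex exactly, so the pair is cognate.

yes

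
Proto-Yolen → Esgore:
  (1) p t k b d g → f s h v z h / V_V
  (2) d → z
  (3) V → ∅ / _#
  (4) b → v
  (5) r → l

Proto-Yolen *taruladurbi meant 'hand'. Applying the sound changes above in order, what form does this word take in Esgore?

talulazulv

Esgore: *taruladurbi > tarulazurbi > tarulazurb > tarulazurv > talulazulv  (by intervocalic lenition, apocope, unconditioned shift, unconditioned shift)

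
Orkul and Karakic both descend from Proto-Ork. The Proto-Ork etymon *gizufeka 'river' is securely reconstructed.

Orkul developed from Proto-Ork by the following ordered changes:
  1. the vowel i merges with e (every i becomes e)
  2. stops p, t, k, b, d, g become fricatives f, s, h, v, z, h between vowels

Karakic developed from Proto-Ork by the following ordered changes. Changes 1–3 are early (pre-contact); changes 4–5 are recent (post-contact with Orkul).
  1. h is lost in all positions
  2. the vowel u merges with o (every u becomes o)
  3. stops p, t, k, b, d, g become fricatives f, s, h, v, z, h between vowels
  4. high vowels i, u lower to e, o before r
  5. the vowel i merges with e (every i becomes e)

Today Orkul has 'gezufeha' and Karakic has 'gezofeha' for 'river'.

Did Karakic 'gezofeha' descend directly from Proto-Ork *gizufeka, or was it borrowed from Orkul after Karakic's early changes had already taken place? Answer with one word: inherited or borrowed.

inherited

If inherited, *gizufeka would pass through all of Karakic's changes:
Karakic: *gizufeka > gizofeka > gizofeha > gezofeha  (by vowel merger, intervocalic lenition, vowel merger)
If borrowed from Orkul 'gezufeha' after the early changes, it would undergo only the recent ones:
  rule 4 (pre-rhotic lowering): no change (gezufeha)
  rule 5 (vowel merger): no change (gezufeha)
  ⇒ as a loan: gezufeha
Karakic 'gezofeha' matches the inherited outcome exactly, so it is an inherited cognate, not a loan.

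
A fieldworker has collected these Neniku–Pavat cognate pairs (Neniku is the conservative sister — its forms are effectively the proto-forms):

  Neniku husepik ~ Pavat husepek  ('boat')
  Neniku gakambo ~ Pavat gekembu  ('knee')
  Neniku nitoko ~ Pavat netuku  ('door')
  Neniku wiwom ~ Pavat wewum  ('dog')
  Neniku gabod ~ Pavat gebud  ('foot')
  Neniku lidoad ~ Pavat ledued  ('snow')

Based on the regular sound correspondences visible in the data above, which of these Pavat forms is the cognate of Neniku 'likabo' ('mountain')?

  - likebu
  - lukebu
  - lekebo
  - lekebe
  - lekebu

husepik ~ husepek, nitoko ~ netuku — Neniku i corresponds to Pavat e after a consonant, before a consonant other than r, m, n, p, b, f, v.
gabod ~ gebud — Neniku a corresponds to Pavat e after a consonant, before a labial obstruent.
gakambo ~ gekembu, nitoko ~ netuku — Neniku o corresponds to Pavat u word-finally.
Applying these to Neniku 'likabo':
  likabo → lekabo   (i→e after a consonant, before a consonant other than r, m, n, p, b, f, v)
  lekabo → lekebo   (a→e after a consonant, before a labial obstruent)
  lekebo → lekebu   (o→u word-finally)
So the Pavat cognate is 'lekebu'.

lekebu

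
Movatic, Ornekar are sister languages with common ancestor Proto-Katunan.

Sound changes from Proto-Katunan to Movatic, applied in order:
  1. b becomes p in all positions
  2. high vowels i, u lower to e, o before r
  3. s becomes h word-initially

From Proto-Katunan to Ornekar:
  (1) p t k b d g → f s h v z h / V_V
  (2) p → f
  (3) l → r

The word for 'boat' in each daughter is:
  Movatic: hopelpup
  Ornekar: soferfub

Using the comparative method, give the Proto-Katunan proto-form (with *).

Position 6: Movatic has p, Ornekar has f. Taking the neighbouring segments as reconstructed: Movatic p could go back to *p or *b; Ornekar f could go back to *p or *f — the one source consistent with every daughter is *p.
Position 1: Movatic has h, Ornekar has s. Taking the neighbouring segments as reconstructed: Movatic h could go back to *s or *h; Ornekar s can only go back to *s — the one source consistent with every daughter is *s.
Continuing position by position gives *sopelpub; check it forward:
Movatic: *sopelpub
  sopelpub → sopelpup   [unconditioned shift]
  sopelpup (rule 2 does not apply)
  sopelpup → hopelpup   [debuccalisation]
  giving Movatic hopelpup.
Ornekar: start from *sopelpub.
  rule 1 (intervocalic lenition): sopelpub → sofelpub
  rule 2 (unconditioned shift): sofelpub → sofelfub
  rule 3 (unconditioned shift): sofelfub → soferfub
  ⇒ Ornekar soferfub
Only *sopelpub yields all of Movatic hopelpup, Ornekar soferfub.

*sopelpub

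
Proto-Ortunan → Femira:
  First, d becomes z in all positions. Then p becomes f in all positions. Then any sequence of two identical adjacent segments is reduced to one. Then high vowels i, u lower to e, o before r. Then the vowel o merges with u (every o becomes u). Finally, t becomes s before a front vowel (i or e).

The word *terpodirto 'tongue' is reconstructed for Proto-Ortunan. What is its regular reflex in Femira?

Femira: start from *terpodirto.
  rule 1 (unconditioned shift): terpodirto → terpozirto
  rule 2 (unconditioned shift): terpozirto → terfozirto
  rule 3: no change — terfozirto
  rule 4 (pre-rhotic lowering): terfozirto → terfozerto
  rule 5 (vowel merger): terfozerto → terfuzertu
  rule 6 (palatalisation): terfuzertu → serfuzertu
  ⇒ Femira serfuzertu

serfuzertu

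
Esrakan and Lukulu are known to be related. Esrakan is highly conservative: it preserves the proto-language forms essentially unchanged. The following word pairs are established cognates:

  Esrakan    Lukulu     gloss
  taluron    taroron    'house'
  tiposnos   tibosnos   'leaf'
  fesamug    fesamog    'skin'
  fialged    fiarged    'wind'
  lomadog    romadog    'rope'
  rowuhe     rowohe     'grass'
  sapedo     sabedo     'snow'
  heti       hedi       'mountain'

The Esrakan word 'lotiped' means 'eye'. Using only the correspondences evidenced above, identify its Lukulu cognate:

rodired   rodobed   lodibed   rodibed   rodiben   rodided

rodibed

lomadog ~ romadog — Esrakan l corresponds to Lukulu r word-initially before a back vowel.
heti ~ hedi — Esrakan t corresponds to Lukulu d between vowels (before a front vowel).
sapedo ~ sabedo — Esrakan p corresponds to Lukulu b between vowels (before a front vowel).
Applying these to Esrakan 'lotiped':
  lotiped → rotiped   (l→r word-initially before a back vowel)
  rotiped → rodiped   (t→d between vowels (before a front vowel))
  rodiped → rodibed   (p→b between vowels (before a front vowel))
So the Lukulu cognate is 'rodibed'.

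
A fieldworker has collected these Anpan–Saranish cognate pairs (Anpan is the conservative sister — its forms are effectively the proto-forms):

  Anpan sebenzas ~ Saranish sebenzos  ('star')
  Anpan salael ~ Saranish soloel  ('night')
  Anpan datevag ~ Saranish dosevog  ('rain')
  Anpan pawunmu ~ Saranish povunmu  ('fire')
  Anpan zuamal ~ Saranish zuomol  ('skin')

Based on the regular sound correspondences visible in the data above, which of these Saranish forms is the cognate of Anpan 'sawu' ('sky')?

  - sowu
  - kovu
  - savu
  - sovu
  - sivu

sebenzas ~ sebenzos, salael ~ soloel — Anpan a corresponds to Saranish o after a consonant, before a consonant other than r, m, n, p, b, f, v.
pawunmu ~ povunmu — Anpan w corresponds to Saranish v between vowels (before a back vowel).
Applying these to Anpan 'sawu':
  sawu → sowu   (a→o after a consonant, before a consonant other than r, m, n, p, b, f, v)
  sowu → sovu   (w→v between vowels (before a back vowel))
So the Saranish cognate is 'sovu'.

sovu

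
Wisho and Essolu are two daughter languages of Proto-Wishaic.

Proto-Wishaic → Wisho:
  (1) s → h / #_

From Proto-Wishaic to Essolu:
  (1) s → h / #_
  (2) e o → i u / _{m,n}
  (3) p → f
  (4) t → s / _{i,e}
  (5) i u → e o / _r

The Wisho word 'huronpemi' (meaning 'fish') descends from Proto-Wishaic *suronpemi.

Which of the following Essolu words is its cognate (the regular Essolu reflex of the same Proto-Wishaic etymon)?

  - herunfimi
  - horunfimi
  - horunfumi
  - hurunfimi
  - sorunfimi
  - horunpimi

Essolu: *suronpemi
  suronpemi → huronpemi   [debuccalisation]
  huronpemi → hurunpimi   [pre-nasal raising]
  hurunpimi → hurunfimi   [unconditioned shift]
  hurunfimi (rule 4 does not apply)
  hurunfimi → horunfimi   [pre-rhotic lowering]
  giving Essolu horunfimi.

horunfimi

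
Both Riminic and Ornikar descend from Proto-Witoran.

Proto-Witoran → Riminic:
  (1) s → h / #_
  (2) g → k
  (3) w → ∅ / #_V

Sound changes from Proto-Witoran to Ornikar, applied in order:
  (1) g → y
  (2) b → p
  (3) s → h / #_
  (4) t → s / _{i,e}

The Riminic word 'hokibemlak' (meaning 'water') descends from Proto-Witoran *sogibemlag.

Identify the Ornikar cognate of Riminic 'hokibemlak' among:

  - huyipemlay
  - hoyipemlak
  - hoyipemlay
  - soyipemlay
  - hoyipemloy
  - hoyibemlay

hoyipemlay

Ornikar: *sogibemlag
  sogibemlag → soyibemlay   [unconditioned shift]
  soyibemlay → soyipemlay   [unconditioned shift]
  soyipemlay → hoyipemlay   [debuccalisation]
  hoyipemlay (rule 4 does not apply)
  giving Ornikar hoyipemlay.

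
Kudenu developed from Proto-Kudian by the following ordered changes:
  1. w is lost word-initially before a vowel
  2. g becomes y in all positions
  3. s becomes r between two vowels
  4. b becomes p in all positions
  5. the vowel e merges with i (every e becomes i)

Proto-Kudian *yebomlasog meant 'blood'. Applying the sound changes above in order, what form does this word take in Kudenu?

yipomlaroy

Kudenu: *yebomlasog
  yebomlasog (rule 1 does not apply)
  yebomlasog → yebomlasoy   [unconditioned shift]
  yebomlasoy → yebomlaroy   [rhotacism]
  yebomlaroy → yepomlaroy   [unconditioned shift]
  yepomlaroy → yipomlaroy   [vowel merger]
  giving Kudenu yipomlaroy.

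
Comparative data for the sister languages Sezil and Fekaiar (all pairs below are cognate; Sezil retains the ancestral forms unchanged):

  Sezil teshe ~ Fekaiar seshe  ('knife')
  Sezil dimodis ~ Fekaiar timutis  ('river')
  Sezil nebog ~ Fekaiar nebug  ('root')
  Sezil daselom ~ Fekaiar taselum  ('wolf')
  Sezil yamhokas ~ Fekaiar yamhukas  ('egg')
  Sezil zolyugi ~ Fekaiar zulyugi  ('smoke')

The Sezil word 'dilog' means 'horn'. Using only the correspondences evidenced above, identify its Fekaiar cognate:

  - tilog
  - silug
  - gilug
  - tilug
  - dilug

dimodis ~ timutis — Sezil d corresponds to Fekaiar t word-initially before a front vowel.
dimodis ~ timutis, nebog ~ nebug — Sezil o corresponds to Fekaiar u after a consonant, before a consonant other than r, m, n, p, b, f, v.
Applying these to Sezil 'dilog':
  dilog → tilog   (d→t word-initially before a front vowel)
  tilog → tilug   (o→u after a consonant, before a consonant other than r, m, n, p, b, f, v)
So the Fekaiar cognate is 'tilug'.

tilug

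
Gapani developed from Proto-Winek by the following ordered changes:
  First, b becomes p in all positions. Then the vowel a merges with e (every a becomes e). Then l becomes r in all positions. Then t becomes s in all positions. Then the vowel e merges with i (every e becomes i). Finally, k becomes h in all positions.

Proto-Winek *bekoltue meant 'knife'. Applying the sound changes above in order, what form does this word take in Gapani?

pihorsui

Gapani: *bekoltue > pekoltue > pekortue > pekorsue > pikorsui > pihorsui  (by unconditioned shift, unconditioned shift, unconditioned shift, vowel merger, unconditioned shift)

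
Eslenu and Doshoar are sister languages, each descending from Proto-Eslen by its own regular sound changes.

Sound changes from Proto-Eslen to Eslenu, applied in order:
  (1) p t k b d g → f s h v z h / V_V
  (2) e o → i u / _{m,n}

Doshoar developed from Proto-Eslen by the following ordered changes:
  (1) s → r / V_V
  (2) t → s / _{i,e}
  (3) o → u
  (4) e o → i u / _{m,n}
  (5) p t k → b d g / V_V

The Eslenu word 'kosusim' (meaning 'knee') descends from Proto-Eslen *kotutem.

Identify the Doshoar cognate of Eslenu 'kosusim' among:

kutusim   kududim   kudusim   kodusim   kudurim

kudusim

Doshoar: start from *kotutem.
  rule 1: no change — kotutem
  rule 2 (palatalisation): kotutem → kotusem
  rule 3 (vowel merger): kotusem → kutusem
  rule 4 (pre-nasal raising): kutusem → kutusim
  rule 5 (intervocalic voicing): kutusim → kudusim
  ⇒ Doshoar kudusim
Only 'kudusim' matches the regular Doshoar development of *kotutem.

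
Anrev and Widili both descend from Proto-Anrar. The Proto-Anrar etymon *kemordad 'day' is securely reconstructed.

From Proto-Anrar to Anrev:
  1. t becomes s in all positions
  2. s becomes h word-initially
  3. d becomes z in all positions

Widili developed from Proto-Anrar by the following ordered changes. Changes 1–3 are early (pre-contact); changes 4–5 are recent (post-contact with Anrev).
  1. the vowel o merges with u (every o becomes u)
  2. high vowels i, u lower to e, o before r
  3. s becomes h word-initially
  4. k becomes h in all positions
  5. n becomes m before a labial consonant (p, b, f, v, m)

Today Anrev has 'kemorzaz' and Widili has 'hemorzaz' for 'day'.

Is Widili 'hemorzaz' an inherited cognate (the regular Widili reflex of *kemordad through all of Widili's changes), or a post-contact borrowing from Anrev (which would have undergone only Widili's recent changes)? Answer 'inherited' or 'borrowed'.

If inherited, *kemordad would pass through all of Widili's changes:
Widili: start from *kemordad.
  rule 1 (vowel merger): kemordad → kemurdad
  rule 2 (pre-rhotic lowering): kemurdad → kemordad
  rule 3: no change — kemordad
  rule 4 (unconditioned shift): kemordad → hemordad
  rule 5: no change — hemordad
  ⇒ Widili hemordad
If borrowed from Anrev 'kemorzaz' after the early changes, it would undergo only the recent ones:
  rule 4 (unconditioned shift): kemorzaz → hemorzaz
  rule 5 (nasal place assimilation): no change (hemorzaz)
  ⇒ as a loan: hemorzaz
Widili 'hemorzaz' matches the loan outcome 'hemorzaz', not the inherited 'hemordad' — it skipped the early Widili changes, so it was borrowed from Anrev.

borrowed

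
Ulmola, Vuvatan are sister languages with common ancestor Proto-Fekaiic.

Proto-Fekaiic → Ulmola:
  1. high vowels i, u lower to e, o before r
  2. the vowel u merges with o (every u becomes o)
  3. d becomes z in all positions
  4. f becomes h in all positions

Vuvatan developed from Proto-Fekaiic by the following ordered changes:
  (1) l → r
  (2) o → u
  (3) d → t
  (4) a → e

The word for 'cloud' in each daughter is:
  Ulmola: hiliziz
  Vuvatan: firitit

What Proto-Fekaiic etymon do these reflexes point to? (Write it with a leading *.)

Position 1: Ulmola has h, Vuvatan has f. Vuvatan preserves f here (none of its changes turn any other segment into f), so the proto-segment is *f.
Position 5: Ulmola has z, Vuvatan has t. Taking the neighbouring segments as reconstructed: Ulmola z could go back to *d or *z; Vuvatan t could go back to *t or *d — the one source consistent with every daughter is *d.
Position 3: Ulmola has l, Vuvatan has r. Ulmola preserves l here (none of its changes turn any other segment into l), so the proto-segment is *l.
This points to *filidid. Verify forward in each daughter:
Ulmola: start from *filidid.
  rule 1: no change — filidid
  rule 2: no change — filidid
  rule 3 (unconditioned shift): filidid → filiziz
  rule 4 (unconditioned shift): filiziz → hiliziz
  ⇒ Ulmola hiliziz
Vuvatan: start from *filidid.
  rule 1 (unconditioned shift): filidid → firidid
  rule 2: no change — firidid
  rule 3 (unconditioned shift): firidid → firitit
  rule 4: no change — firitit
  ⇒ Vuvatan firitit
*filidid is the unique common source.

*filidid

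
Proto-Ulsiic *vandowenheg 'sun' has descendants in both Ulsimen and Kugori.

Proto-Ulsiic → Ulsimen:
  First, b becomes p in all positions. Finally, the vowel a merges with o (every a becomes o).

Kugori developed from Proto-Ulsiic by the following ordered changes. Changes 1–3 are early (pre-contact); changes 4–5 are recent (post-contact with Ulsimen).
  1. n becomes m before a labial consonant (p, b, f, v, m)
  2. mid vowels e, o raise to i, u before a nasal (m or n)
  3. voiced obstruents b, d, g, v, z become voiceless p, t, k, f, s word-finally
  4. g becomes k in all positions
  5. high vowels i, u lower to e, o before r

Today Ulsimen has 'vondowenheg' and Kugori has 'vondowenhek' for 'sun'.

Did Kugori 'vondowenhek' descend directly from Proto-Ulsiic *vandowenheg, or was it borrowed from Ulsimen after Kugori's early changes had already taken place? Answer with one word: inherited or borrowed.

If inherited, *vandowenheg would pass through all of Kugori's changes:
Kugori: *vandowenheg
  vandowenheg (rule 1 does not apply)
  vandowenheg → vandowinheg   [pre-nasal raising]
  vandowinheg → vandowinhek   [final devoicing]
  vandowinhek (rule 4 does not apply)
  vandowinhek (rule 5 does not apply)
  giving Kugori vandowinhek.
If borrowed from Ulsimen 'vondowenheg' after the early changes, it would undergo only the recent ones:
  rule 4 (unconditioned shift): vondowenheg → vondowenhek
  rule 5 (pre-rhotic lowering): no change (vondowenhek)
  ⇒ as a loan: vondowenhek
Kugori 'vondowenhek' matches the loan outcome 'vondowenhek', not the inherited 'vandowinhek' — it skipped the early Kugori changes, so it was borrowed from Ulsimen.

borrowed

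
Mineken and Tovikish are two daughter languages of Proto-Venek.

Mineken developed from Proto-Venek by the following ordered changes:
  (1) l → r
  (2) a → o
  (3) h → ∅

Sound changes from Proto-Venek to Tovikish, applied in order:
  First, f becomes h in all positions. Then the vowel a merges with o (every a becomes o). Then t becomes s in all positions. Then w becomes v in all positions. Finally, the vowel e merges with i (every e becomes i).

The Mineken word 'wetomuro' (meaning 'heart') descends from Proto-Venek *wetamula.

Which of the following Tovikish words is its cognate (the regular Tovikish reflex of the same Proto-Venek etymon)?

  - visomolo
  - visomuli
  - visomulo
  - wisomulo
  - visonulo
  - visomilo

visomulo

Tovikish: *wetamula > wetomulo > wesomulo > vesomulo > visomulo  (by vowel merger, unconditioned shift, unconditioned shift, vowel merger)
Among the options, 'visomulo' alone shows every Tovikish change applied in order.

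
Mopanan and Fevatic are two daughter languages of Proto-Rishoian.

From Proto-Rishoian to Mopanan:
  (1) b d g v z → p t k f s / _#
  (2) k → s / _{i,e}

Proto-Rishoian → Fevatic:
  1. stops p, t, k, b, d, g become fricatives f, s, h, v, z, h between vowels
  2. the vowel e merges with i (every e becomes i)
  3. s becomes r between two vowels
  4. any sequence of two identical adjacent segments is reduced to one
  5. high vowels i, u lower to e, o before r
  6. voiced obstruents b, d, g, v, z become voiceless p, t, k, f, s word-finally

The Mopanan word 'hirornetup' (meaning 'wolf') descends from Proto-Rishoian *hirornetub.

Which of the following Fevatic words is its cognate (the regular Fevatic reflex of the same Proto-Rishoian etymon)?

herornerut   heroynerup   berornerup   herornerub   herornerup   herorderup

Fevatic: *hirornetub
  hirornetub → hirornesub   [intervocalic lenition]
  hirornesub → hirornisub   [vowel merger]
  hirornisub → hirornirub   [rhotacism]
  hirornirub (rule 4 does not apply)
  hirornirub → herornerub   [pre-rhotic lowering]
  herornerub → herornerup   [final devoicing]
  giving Fevatic herornerup.
Only 'herornerup' matches the regular Fevatic development of *hirornetub.

herornerup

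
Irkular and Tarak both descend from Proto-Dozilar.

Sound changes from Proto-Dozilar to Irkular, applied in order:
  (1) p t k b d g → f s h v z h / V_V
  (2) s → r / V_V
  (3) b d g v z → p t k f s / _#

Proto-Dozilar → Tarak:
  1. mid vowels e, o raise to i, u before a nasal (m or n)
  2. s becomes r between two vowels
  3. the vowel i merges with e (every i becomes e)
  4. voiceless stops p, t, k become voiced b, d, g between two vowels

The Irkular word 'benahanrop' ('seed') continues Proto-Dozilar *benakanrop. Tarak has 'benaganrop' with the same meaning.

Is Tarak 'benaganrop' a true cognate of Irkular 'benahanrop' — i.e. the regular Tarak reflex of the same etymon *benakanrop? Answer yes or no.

yes

Derive the expected Tarak reflex of *benakanrop:
Tarak: start from *benakanrop.
  rule 1 (pre-nasal raising): benakanrop → binakanrop
  rule 2: no change — binakanrop
  rule 3 (vowel merger): binakanrop → benakanrop
  rule 4 (intervocalic voicing): benakanrop → benaganrop
  ⇒ Tarak benaganrop
Tarak 'benaganrop' matches the regular reflex exactly, so the pair is cognate.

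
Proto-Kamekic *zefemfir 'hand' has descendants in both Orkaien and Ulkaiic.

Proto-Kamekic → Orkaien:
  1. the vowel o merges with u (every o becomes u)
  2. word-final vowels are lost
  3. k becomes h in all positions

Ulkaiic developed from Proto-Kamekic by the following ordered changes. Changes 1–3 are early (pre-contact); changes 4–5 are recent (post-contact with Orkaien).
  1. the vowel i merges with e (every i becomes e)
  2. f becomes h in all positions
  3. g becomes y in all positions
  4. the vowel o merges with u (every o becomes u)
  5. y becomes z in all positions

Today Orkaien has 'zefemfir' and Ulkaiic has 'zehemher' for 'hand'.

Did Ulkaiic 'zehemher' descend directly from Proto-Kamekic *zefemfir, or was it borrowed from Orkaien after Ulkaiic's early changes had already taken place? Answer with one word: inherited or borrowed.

If inherited, *zefemfir would pass through all of Ulkaiic's changes:
Ulkaiic: start from *zefemfir.
  rule 1 (vowel merger): zefemfir → zefemfer
  rule 2 (unconditioned shift): zefemfer → zehemher
  rule 3: no change — zehemher
  rule 4: no change — zehemher
  rule 5: no change — zehemher
  ⇒ Ulkaiic zehemher
If borrowed from Orkaien 'zefemfir' after the early changes, it would undergo only the recent ones:
  rule 4 (vowel merger): no change (zefemfir)
  rule 5 (unconditioned shift): no change (zefemfir)
  ⇒ as a loan: zefemfir
Ulkaiic 'zehemher' matches the inherited outcome exactly, so it is an inherited cognate, not a loan.

inherited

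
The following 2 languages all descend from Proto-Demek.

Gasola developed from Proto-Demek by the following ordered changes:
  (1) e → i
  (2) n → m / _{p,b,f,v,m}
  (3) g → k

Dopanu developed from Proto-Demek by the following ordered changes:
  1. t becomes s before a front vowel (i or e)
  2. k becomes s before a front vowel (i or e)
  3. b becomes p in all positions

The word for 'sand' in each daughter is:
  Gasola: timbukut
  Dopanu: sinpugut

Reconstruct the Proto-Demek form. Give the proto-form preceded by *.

*tinbugut

Position 6: Gasola has k, Dopanu has g. Dopanu preserves g here (none of its changes turn any other segment into g), so the proto-segment is *g.
Position 3: Gasola has m, Dopanu has n. Dopanu preserves n here (none of its changes turn any other segment into n), so the proto-segment is *n.
Continuing position by position gives *tinbugut; check it forward:
Gasola: *tinbugut > timbugut > timbukut  (by nasal place assimilation, unconditioned shift)
Dopanu: *tinbugut > sinbugut > sinpugut  (by palatalisation, unconditioned shift)
*tinbugut is the unique common source.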